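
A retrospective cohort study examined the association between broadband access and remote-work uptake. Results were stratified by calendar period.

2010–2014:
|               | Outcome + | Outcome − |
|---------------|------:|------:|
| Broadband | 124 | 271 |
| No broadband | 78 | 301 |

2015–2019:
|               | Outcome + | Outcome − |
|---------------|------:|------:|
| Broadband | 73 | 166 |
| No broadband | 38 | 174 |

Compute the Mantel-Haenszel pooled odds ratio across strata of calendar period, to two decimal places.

1.85

OR_MH = Σ(aᵢdᵢ/nᵢ) / Σ(bᵢcᵢ/nᵢ), where nᵢ is the stratum total.
Stratum 1 (2010–2014): n = 774; a·d/n = 124·301/774 = 48.2222; b·c/n = 271·78/774 = 27.3101
Stratum 2 (2015–2019): n = 451; a·d/n = 73·174/451 = 28.1641; b·c/n = 166·38/451 = 13.9867
OR_MH = (48.2222 + 28.1641) / (27.3101 + 13.9867) = 76.3863 / 41.2968 = 1.84969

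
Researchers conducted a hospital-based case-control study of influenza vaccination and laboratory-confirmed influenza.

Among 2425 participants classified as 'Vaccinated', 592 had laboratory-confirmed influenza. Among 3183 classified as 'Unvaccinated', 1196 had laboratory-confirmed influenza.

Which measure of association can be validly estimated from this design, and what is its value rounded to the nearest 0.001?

0.537

From the description: a = 592, b = 1833, c = 1196, d = 1987.
This is a hospital-based case-control study: participants were sampled on outcome status, so risks in the source population cannot be estimated directly — relative risk is not valid here. The odds ratio is the appropriate measure.
OR = (a·d)/(b·c) = (592 × 1987) / (1833 × 1196) = 1176304 / 2192268 = 0.53657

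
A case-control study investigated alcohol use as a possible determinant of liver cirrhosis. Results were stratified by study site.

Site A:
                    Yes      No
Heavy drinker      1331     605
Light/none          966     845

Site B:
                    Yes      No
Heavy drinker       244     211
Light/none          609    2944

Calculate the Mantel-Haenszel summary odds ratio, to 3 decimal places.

2.549

OR_MH = Σ(aᵢdᵢ/nᵢ) / Σ(bᵢcᵢ/nᵢ), where nᵢ is the stratum total.
Stratum 1 (Site A): n = 3747; a·d/n = 1331·845/3747 = 300.1588; b·c/n = 605·966/3747 = 155.9728
Stratum 2 (Site B): n = 4008; a·d/n = 244·2944/4008 = 179.2255; b·c/n = 211·609/4008 = 32.0606
OR_MH = (300.1588 + 179.2255) / (155.9728 + 32.0606) = 479.3843 / 188.0334 = 2.54946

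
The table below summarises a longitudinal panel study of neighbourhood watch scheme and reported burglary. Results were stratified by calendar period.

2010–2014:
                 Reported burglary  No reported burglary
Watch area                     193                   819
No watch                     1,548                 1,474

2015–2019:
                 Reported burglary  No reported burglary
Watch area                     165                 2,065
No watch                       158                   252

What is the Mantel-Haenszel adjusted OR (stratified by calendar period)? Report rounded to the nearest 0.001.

0.197

OR_MH = Σ(aᵢdᵢ/nᵢ) / Σ(bᵢcᵢ/nᵢ), where nᵢ is the stratum total.
Stratum 1 (2010–2014): n = 4034; a·d/n = 193·1474/4034 = 70.5211; b·c/n = 819·1548/4034 = 314.2816
Stratum 2 (2015–2019): n = 2640; a·d/n = 165·252/2640 = 15.7500; b·c/n = 2065·158/2640 = 123.5871
OR_MH = (70.5211 + 15.7500) / (314.2816 + 123.5871) = 86.2711 / 437.8687 = 0.19702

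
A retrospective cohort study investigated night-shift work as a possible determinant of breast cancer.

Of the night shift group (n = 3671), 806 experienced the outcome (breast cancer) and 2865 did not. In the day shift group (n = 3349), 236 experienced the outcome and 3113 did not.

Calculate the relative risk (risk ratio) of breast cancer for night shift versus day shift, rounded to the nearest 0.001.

From the description: a = 806, b = 2865, c = 236, d = 3113.
Risk in exposed = 806/3671 = 0.21956; risk in unexposed = 236/3349 = 0.07047.
RR = 0.21956 / 0.07047 = 3.11569
The risk among the exposed is 3.12 times that among the unexposed.

3.116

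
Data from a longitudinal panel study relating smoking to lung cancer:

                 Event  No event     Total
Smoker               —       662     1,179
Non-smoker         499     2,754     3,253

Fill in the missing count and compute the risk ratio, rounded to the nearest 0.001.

The missing cell is in the exposed row: 1179 − 662 = 517.
So a = 517, b = 662, c = 499, d = 2754.
RR = [a/(a+b)] / [c/(c+d)] = (517/1179) / (499/3253) = 0.43851/0.15340 = 2.85865

2.859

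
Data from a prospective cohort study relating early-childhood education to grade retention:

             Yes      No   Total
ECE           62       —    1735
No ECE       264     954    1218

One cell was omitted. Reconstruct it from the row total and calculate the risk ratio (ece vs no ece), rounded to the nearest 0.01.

0.16

The missing cell is in the exposed row: 1735 − 62 = 1673.
So a = 62, b = 1673, c = 264, d = 954.
RR = [a/(a+b)] / [c/(c+d)] = (62/1735) / (264/1218) = 0.03573/0.21675 = 0.16487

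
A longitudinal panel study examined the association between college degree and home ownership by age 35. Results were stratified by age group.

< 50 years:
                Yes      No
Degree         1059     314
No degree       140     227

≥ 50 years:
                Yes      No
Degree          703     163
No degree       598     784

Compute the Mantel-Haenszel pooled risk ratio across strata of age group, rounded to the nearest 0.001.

1.923

RR_MH = Σ(aᵢ·n₀ᵢ/nᵢ) / Σ(cᵢ·n₁ᵢ/nᵢ), with n₁ᵢ = aᵢ+bᵢ (exposed), n₀ᵢ = cᵢ+dᵢ (unexposed), nᵢ = n₁ᵢ+n₀ᵢ.
Stratum 1 (< 50 years): n₁ = 1373, n₀ = 367, n = 1740; a·n₀/n = 1059·367/1740 = 223.3638; c·n₁/n = 140·1373/1740 = 110.4713
Stratum 2 (≥ 50 years): n₁ = 866, n₀ = 1382, n = 2248; a·n₀/n = 703·1382/2248 = 432.1824; c·n₁/n = 598·866/2248 = 230.3683
RR_MH = (223.3638 + 432.1824) / (110.4713 + 230.3683) = 655.5462 / 340.8396 = 1.92333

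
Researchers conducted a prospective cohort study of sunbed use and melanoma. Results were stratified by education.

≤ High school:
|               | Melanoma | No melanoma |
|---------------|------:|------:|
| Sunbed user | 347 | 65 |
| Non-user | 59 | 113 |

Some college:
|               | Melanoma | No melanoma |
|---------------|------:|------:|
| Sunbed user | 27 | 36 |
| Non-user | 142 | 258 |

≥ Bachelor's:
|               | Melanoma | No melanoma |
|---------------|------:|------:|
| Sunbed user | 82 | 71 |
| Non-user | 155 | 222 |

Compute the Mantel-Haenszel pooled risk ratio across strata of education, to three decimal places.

1.740

RR_MH = Σ(aᵢ·n₀ᵢ/nᵢ) / Σ(cᵢ·n₁ᵢ/nᵢ), with n₁ᵢ = aᵢ+bᵢ (exposed), n₀ᵢ = cᵢ+dᵢ (unexposed), nᵢ = n₁ᵢ+n₀ᵢ.
Stratum 1 (≤ High school): n₁ = 412, n₀ = 172, n = 584; a·n₀/n = 347·172/584 = 102.1986; c·n₁/n = 59·412/584 = 41.6233
Stratum 2 (Some college): n₁ = 63, n₀ = 400, n = 463; a·n₀/n = 27·400/463 = 23.3261; c·n₁/n = 142·63/463 = 19.3218
Stratum 3 (≥ Bachelor's): n₁ = 153, n₀ = 377, n = 530; a·n₀/n = 82·377/530 = 58.3283; c·n₁/n = 155·153/530 = 44.7453
RR_MH = (102.1986 + 23.3261 + 58.3283) / (41.6233 + 19.3218 + 44.7453) = 183.8531 / 105.6904 = 1.73954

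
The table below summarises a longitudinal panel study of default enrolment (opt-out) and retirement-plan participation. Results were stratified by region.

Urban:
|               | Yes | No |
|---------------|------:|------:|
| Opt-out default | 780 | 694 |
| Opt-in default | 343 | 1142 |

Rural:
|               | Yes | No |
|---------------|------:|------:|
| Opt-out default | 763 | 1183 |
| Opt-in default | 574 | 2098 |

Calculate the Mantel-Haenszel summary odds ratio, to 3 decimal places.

2.847

OR_MH = Σ(aᵢdᵢ/nᵢ) / Σ(bᵢcᵢ/nᵢ), where nᵢ is the stratum total.
Stratum 1 (Urban): n = 2959; a·d/n = 780·1142/2959 = 301.0341; b·c/n = 694·343/2959 = 80.4468
Stratum 2 (Rural): n = 4618; a·d/n = 763·2098/4618 = 346.6379; b·c/n = 1183·574/4618 = 147.0424
OR_MH = (301.0341 + 346.6379) / (80.4468 + 147.0424) = 647.6721 / 227.4892 = 2.84705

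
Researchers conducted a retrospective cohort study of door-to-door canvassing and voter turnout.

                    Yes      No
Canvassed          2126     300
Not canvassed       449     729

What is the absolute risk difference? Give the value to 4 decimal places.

Cells: a = 2126, b = 300, c = 449, d = 729.
Risk in exposed = 2126/2426 = 0.876340; risk in unexposed = 449/1178 = 0.381154.
Risk difference = 0.876340 − 0.381154 = 0.495185

0.4952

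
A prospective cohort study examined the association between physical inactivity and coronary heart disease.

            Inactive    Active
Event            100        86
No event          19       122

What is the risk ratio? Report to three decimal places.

2.032

Reading the table with exposure as columns: a = 100 (Inactive, case), b = 19 (Inactive, non-case), c = 86 (Active, case), d = 122.
Risk in exposed = 100/119 = 0.84034; risk in unexposed = 86/208 = 0.41346.
RR = 0.84034 / 0.41346 = 2.03244
The risk among the exposed is 2.03 times that among the unexposed.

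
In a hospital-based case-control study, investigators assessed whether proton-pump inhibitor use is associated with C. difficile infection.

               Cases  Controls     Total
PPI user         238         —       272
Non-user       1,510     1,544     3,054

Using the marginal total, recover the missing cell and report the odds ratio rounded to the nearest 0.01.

7.16

The missing cell is in the exposed row: 272 − 238 = 34.
So a = 238, b = 34, c = 1510, d = 1544.
OR = (a·d)/(b·c) = (238 × 1544) / (34 × 1510) = 367472 / 51340 = 7.15762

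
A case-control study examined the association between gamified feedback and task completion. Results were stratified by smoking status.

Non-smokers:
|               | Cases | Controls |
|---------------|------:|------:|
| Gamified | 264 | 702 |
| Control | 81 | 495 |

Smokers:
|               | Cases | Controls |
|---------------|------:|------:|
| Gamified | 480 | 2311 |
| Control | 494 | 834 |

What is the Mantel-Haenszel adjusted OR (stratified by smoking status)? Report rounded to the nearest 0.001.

0.579

OR_MH = Σ(aᵢdᵢ/nᵢ) / Σ(bᵢcᵢ/nᵢ), where nᵢ is the stratum total.
Stratum 1 (Non-smokers): n = 1542; a·d/n = 264·495/1542 = 84.7471; b·c/n = 702·81/1542 = 36.8755
Stratum 2 (Smokers): n = 4119; a·d/n = 480·834/4119 = 97.1886; b·c/n = 2311·494/4119 = 277.1629
OR_MH = (84.7471 + 97.1886) / (36.8755 + 277.1629) = 181.9357 / 314.0384 = 0.57934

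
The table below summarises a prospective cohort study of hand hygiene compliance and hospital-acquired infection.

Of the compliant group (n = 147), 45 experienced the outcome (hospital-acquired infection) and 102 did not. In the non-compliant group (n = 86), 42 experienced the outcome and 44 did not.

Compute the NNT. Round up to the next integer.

Risk in treated group = 45/147 = 0.30612; risk in control = 42/86 = 0.48837.
Absolute risk reduction = 0.48837 − 0.30612 = 0.18225
NNT = 1 / ARR = 1 / 0.18225 = 5.487 → round up → 6

6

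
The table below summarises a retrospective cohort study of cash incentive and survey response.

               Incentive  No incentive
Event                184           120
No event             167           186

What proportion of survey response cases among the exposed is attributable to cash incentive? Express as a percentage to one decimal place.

Reading the table with exposure as columns: a = 184 (Incentive, case), b = 167 (Incentive, non-case), c = 120 (No incentive, case), d = 186.
Risk in exposed = 184/351 = 0.52422; risk in unexposed = 120/306 = 0.39216.
RR = 0.52422/0.39216 = 1.33675
AR% = (RR − 1)/RR × 100 = (1.33675 − 1)/1.33675 × 100 = 25.1918%

25.2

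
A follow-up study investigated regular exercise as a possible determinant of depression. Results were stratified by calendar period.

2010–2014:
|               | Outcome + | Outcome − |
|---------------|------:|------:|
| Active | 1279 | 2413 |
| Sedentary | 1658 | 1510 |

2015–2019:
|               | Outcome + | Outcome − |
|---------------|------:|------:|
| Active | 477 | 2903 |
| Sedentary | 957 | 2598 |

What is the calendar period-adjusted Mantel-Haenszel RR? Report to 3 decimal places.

RR_MH = Σ(aᵢ·n₀ᵢ/nᵢ) / Σ(cᵢ·n₁ᵢ/nᵢ), with n₁ᵢ = aᵢ+bᵢ (exposed), n₀ᵢ = cᵢ+dᵢ (unexposed), nᵢ = n₁ᵢ+n₀ᵢ.
Stratum 1 (2010–2014): n₁ = 3692, n₀ = 3168, n = 6860; a·n₀/n = 1279·3168/6860 = 590.6519; c·n₁/n = 1658·3692/6860 = 892.3230
Stratum 2 (2015–2019): n₁ = 3380, n₀ = 3555, n = 6935; a·n₀/n = 477·3555/6935 = 244.5184; c·n₁/n = 957·3380/6935 = 466.4254
RR_MH = (590.6519 + 244.5184) / (892.3230 + 466.4254) = 835.1703 / 1358.7484 = 0.61466

0.615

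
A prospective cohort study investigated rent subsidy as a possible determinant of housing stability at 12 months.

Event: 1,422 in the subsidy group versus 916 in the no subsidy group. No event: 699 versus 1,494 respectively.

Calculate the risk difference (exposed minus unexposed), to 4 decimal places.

0.2904

From the description: a = 1422, b = 699, c = 916, d = 1494.
Risk in exposed = 1422/2121 = 0.670438; risk in unexposed = 916/2410 = 0.380083.
Risk difference = 0.670438 − 0.380083 = 0.290355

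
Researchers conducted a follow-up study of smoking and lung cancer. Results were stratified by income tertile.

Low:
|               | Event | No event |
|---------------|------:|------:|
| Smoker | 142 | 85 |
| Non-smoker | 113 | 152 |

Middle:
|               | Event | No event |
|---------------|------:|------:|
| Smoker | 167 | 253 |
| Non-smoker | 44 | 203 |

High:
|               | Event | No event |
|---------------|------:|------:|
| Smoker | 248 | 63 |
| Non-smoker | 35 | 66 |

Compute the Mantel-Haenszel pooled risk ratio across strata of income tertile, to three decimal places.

RR_MH = Σ(aᵢ·n₀ᵢ/nᵢ) / Σ(cᵢ·n₁ᵢ/nᵢ), with n₁ᵢ = aᵢ+bᵢ (exposed), n₀ᵢ = cᵢ+dᵢ (unexposed), nᵢ = n₁ᵢ+n₀ᵢ.
Stratum 1 (Low): n₁ = 227, n₀ = 265, n = 492; a·n₀/n = 142·265/492 = 76.4837; c·n₁/n = 113·227/492 = 52.1362
Stratum 2 (Middle): n₁ = 420, n₀ = 247, n = 667; a·n₀/n = 167·247/667 = 61.8426; c·n₁/n = 44·420/667 = 27.7061
Stratum 3 (High): n₁ = 311, n₀ = 101, n = 412; a·n₀/n = 248·101/412 = 60.7961; c·n₁/n = 35·311/412 = 26.4199
RR_MH = (76.4837 + 61.8426 + 60.7961) / (52.1362 + 27.7061 + 26.4199) = 199.1224 / 106.2622 = 1.87388

1.874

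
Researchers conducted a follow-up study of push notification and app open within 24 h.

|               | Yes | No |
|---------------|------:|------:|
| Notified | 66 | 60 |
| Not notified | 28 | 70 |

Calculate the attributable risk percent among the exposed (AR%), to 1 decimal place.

Cells: a = 66, b = 60, c = 28, d = 70.
Risk in exposed = 66/126 = 0.52381; risk in unexposed = 28/98 = 0.28571.
RR = 0.52381/0.28571 = 1.83333
AR% = (RR − 1)/RR × 100 = (1.83333 − 1)/1.83333 × 100 = 45.4545%

45.5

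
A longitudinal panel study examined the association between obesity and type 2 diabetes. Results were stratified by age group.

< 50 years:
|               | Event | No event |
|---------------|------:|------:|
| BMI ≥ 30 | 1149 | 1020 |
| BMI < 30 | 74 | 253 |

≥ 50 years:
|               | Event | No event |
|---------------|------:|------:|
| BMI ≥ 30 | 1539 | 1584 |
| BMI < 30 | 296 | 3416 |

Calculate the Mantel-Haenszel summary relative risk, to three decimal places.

4.943

RR_MH = Σ(aᵢ·n₀ᵢ/nᵢ) / Σ(cᵢ·n₁ᵢ/nᵢ), with n₁ᵢ = aᵢ+bᵢ (exposed), n₀ᵢ = cᵢ+dᵢ (unexposed), nᵢ = n₁ᵢ+n₀ᵢ.
Stratum 1 (< 50 years): n₁ = 2169, n₀ = 327, n = 2496; a·n₀/n = 1149·327/2496 = 150.5300; c·n₁/n = 74·2169/2496 = 64.3053
Stratum 2 (≥ 50 years): n₁ = 3123, n₀ = 3712, n = 6835; a·n₀/n = 1539·3712/6835 = 835.8110; c·n₁/n = 296·3123/6835 = 135.2462
RR_MH = (150.5300 + 835.8110) / (64.3053 + 135.2462) = 986.3410 / 199.5515 = 4.94279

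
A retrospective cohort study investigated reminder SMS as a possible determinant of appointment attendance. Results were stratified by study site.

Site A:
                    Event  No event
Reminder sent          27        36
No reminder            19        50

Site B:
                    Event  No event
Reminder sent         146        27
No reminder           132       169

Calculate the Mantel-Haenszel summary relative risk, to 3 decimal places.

RR_MH = Σ(aᵢ·n₀ᵢ/nᵢ) / Σ(cᵢ·n₁ᵢ/nᵢ), with n₁ᵢ = aᵢ+bᵢ (exposed), n₀ᵢ = cᵢ+dᵢ (unexposed), nᵢ = n₁ᵢ+n₀ᵢ.
Stratum 1 (Site A): n₁ = 63, n₀ = 69, n = 132; a·n₀/n = 27·69/132 = 14.1136; c·n₁/n = 19·63/132 = 9.0682
Stratum 2 (Site B): n₁ = 173, n₀ = 301, n = 474; a·n₀/n = 146·301/474 = 92.7131; c·n₁/n = 132·173/474 = 48.1772
RR_MH = (14.1136 + 92.7131) / (9.0682 + 48.1772) = 106.8267 / 57.2454 = 1.86612

1.866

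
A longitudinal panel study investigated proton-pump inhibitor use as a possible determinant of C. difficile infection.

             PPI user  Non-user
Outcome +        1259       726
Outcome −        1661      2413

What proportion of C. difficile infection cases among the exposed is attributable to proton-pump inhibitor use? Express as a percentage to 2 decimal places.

Reading the table with exposure as columns: a = 1259 (PPI user, case), b = 1661 (PPI user, non-case), c = 726 (Non-user, case), d = 2413.
Risk in exposed = 1259/2920 = 0.43116; risk in unexposed = 726/3139 = 0.23128.
RR = 0.43116/0.23128 = 1.86422
AR% = (RR − 1)/RR × 100 = (1.86422 − 1)/1.86422 × 100 = 46.3583%

46.36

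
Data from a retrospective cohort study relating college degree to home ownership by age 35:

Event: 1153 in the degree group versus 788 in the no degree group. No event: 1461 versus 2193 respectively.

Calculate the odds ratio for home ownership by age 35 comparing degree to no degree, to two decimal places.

2.20

From the description: a = 1153, b = 1461, c = 788, d = 2193.
OR = (a·d)/(b·c) = (1153 × 2193) / (1461 × 788) = 2528529 / 1151268 = 2.19630
The odds of home ownership by age 35 are about 2.20 times as high in the degree group.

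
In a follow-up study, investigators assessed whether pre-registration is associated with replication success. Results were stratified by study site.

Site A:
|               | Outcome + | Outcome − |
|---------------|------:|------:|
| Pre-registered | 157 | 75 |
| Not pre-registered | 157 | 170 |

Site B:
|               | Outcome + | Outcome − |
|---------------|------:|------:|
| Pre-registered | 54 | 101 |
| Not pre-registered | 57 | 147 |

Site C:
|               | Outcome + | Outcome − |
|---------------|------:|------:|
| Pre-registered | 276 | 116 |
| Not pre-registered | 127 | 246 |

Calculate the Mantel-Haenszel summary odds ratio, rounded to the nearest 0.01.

2.81

OR_MH = Σ(aᵢdᵢ/nᵢ) / Σ(bᵢcᵢ/nᵢ), where nᵢ is the stratum total.
Stratum 1 (Site A): n = 559; a·d/n = 157·170/559 = 47.7460; b·c/n = 75·157/559 = 21.0644
Stratum 2 (Site B): n = 359; a·d/n = 54·147/359 = 22.1114; b·c/n = 101·57/359 = 16.0362
Stratum 3 (Site C): n = 765; a·d/n = 276·246/765 = 88.7529; b·c/n = 116·127/765 = 19.2575
OR_MH = (47.7460 + 22.1114 + 88.7529) / (21.0644 + 16.0362 + 19.2575) = 158.6103 / 56.3581 = 2.81433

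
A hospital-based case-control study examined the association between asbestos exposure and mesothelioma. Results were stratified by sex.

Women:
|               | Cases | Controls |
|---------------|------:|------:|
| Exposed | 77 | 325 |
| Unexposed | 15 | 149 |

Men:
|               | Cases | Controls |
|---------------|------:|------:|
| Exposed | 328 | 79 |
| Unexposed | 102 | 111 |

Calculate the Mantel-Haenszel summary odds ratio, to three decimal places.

3.655

OR_MH = Σ(aᵢdᵢ/nᵢ) / Σ(bᵢcᵢ/nᵢ), where nᵢ is the stratum total.
Stratum 1 (Women): n = 566; a·d/n = 77·149/566 = 20.2703; b·c/n = 325·15/566 = 8.6131
Stratum 2 (Men): n = 620; a·d/n = 328·111/620 = 58.7226; b·c/n = 79·102/620 = 12.9968
OR_MH = (20.2703 + 58.7226) / (8.6131 + 12.9968) = 78.9929 / 21.6098 = 3.65541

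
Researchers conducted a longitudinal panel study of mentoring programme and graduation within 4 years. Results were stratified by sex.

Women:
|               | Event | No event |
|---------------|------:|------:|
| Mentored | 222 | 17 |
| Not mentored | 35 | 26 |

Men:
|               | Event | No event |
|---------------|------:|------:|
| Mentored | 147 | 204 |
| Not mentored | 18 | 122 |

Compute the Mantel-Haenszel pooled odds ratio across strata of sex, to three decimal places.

OR_MH = Σ(aᵢdᵢ/nᵢ) / Σ(bᵢcᵢ/nᵢ), where nᵢ is the stratum total.
Stratum 1 (Women): n = 300; a·d/n = 222·26/300 = 19.2400; b·c/n = 17·35/300 = 1.9833
Stratum 2 (Men): n = 491; a·d/n = 147·122/491 = 36.5255; b·c/n = 204·18/491 = 7.4786
OR_MH = (19.2400 + 36.5255) / (1.9833 + 7.4786) = 55.7655 / 9.4619 = 5.89365

5.894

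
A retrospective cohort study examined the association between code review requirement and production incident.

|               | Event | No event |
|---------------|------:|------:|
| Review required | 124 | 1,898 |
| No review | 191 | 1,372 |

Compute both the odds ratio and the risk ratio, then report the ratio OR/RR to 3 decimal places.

0.935

Cells: a = 124, b = 1898, c = 191, d = 1372.
OR = (124·1372)/(1898·191) = 170128/362518 = 0.46930
Risk in exposed = 124/2022 = 0.06133; risk in unexposed = 191/1563 = 0.12220; RR = 0.50184
OR/RR = 0.46930 / 0.50184 = 0.93515
The outcome is not rare, so the OR lies further from 1 than the RR.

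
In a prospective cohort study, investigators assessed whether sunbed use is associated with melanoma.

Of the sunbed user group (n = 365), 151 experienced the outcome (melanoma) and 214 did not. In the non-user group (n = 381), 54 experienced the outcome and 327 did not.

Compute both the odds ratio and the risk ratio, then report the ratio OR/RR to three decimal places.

From the description: a = 151, b = 214, c = 54, d = 327.
OR = (151·327)/(214·54) = 49377/11556 = 4.27285
Risk in exposed = 151/365 = 0.41370; risk in unexposed = 54/381 = 0.14173; RR = 2.91887
OR/RR = 4.27285 / 2.91887 = 1.46387
The outcome is not rare, so the OR lies further from 1 than the RR.

1.464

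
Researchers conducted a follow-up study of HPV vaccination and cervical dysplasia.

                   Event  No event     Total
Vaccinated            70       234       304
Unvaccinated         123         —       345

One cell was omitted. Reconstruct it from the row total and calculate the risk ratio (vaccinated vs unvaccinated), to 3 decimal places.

The missing cell is in the unexposed row: 345 − 123 = 222.
So a = 70, b = 234, c = 123, d = 222.
RR = [a/(a+b)] / [c/(c+d)] = (70/304) / (123/345) = 0.23026/0.35652 = 0.64586

0.646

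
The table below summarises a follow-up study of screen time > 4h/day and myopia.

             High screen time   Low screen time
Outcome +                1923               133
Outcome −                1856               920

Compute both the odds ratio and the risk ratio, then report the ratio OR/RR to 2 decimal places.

Reading the table with exposure as columns: a = 1923 (High screen time, case), b = 1856 (High screen time, non-case), c = 133 (Low screen time, case), d = 920.
OR = (1923·920)/(1856·133) = 1769160/246848 = 7.16700
Risk in exposed = 1923/3779 = 0.50886; risk in unexposed = 133/1053 = 0.12631; RR = 4.02883
OR/RR = 7.16700 / 4.02883 = 1.77893
The outcome is not rare, so the OR lies further from 1 than the RR.

1.78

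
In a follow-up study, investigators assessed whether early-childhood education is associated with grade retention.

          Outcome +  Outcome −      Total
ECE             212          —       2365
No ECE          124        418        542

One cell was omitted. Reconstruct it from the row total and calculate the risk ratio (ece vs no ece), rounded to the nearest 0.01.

0.39

The missing cell is in the exposed row: 2365 − 212 = 2153.
So a = 212, b = 2153, c = 124, d = 418.
RR = [a/(a+b)] / [c/(c+d)] = (212/2365) / (124/542) = 0.08964/0.22878 = 0.39182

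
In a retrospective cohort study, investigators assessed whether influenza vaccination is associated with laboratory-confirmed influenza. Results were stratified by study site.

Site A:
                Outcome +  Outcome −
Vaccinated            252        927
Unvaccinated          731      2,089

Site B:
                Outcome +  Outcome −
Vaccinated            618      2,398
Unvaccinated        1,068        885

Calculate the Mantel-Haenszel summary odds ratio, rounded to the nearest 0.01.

OR_MH = Σ(aᵢdᵢ/nᵢ) / Σ(bᵢcᵢ/nᵢ), where nᵢ is the stratum total.
Stratum 1 (Site A): n = 3999; a·d/n = 252·2089/3999 = 131.6399; b·c/n = 927·731/3999 = 169.4516
Stratum 2 (Site B): n = 4969; a·d/n = 618·885/4969 = 110.0684; b·c/n = 2398·1068/4969 = 515.4083
OR_MH = (131.6399 + 110.0684) / (169.4516 + 515.4083) = 241.7083 / 684.8599 = 0.35293

0.35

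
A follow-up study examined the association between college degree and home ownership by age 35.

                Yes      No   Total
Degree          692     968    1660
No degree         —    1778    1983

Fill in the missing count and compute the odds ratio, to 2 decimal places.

6.20

The missing cell is in the unexposed row: 1983 − 1778 = 205.
So a = 692, b = 968, c = 205, d = 1778.
OR = (a·d)/(b·c) = (692 × 1778) / (968 × 205) = 1230376 / 198440 = 6.20024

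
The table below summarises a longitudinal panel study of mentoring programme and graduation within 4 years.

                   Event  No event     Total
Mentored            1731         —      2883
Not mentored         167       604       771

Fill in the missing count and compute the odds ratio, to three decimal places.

5.435

The missing cell is in the exposed row: 2883 − 1731 = 1152.
So a = 1731, b = 1152, c = 167, d = 604.
OR = (a·d)/(b·c) = (1731 × 604) / (1152 × 167) = 1045524 / 192384 = 5.43457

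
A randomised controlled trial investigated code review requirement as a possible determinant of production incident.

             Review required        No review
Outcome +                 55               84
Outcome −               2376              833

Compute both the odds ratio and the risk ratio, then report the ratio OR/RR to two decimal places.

0.93

Reading the table with exposure as columns: a = 55 (Review required, case), b = 2376 (Review required, non-case), c = 84 (No review, case), d = 833.
OR = (55·833)/(2376·84) = 45815/199584 = 0.22955
Risk in exposed = 55/2431 = 0.02262; risk in unexposed = 84/917 = 0.09160; RR = 0.24698
OR/RR = 0.22955 / 0.24698 = 0.92942
The outcome is rare in both groups, so OR ≈ RR (ratio near 1).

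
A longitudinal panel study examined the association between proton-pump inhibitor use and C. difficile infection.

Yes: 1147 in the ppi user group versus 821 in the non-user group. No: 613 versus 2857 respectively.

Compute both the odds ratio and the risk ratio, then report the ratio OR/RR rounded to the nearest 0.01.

From the description: a = 1147, b = 613, c = 821, d = 2857.
OR = (1147·2857)/(613·821) = 3276979/503273 = 6.51133
Risk in exposed = 1147/1760 = 0.65170; risk in unexposed = 821/3678 = 0.22322; RR = 2.91957
OR/RR = 6.51133 / 2.91957 = 2.23024
The outcome is not rare, so the OR lies further from 1 than the RR.

2.23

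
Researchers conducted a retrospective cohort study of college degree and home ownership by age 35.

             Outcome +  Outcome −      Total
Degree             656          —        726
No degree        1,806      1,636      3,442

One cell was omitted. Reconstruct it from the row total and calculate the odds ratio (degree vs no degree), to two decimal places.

The missing cell is in the exposed row: 726 − 656 = 70.
So a = 656, b = 70, c = 1806, d = 1636.
OR = (a·d)/(b·c) = (656 × 1636) / (70 × 1806) = 1073216 / 126420 = 8.48929

8.49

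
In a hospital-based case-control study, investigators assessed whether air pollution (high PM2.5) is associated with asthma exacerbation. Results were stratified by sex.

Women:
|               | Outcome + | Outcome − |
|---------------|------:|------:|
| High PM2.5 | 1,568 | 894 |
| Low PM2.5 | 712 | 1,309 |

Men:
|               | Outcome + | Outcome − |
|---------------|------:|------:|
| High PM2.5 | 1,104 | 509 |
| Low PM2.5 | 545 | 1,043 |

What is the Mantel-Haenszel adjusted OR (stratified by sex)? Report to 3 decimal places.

3.576

OR_MH = Σ(aᵢdᵢ/nᵢ) / Σ(bᵢcᵢ/nᵢ), where nᵢ is the stratum total.
Stratum 1 (Women): n = 4483; a·d/n = 1568·1309/4483 = 457.8434; b·c/n = 894·712/4483 = 141.9871
Stratum 2 (Men): n = 3201; a·d/n = 1104·1043/3201 = 359.7226; b·c/n = 509·545/3201 = 86.6620
OR_MH = (457.8434 + 359.7226) / (141.9871 + 86.6620) = 817.5660 / 228.6490 = 3.57564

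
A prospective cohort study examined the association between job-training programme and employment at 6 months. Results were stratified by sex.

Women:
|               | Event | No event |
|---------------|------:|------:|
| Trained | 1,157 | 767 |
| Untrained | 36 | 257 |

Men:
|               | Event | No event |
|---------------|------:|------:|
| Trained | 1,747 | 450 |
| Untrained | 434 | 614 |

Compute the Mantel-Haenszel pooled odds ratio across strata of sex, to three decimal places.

6.397

OR_MH = Σ(aᵢdᵢ/nᵢ) / Σ(bᵢcᵢ/nᵢ), where nᵢ is the stratum total.
Stratum 1 (Women): n = 2217; a·d/n = 1157·257/2217 = 134.1222; b·c/n = 767·36/2217 = 12.4547
Stratum 2 (Men): n = 3245; a·d/n = 1747·614/3245 = 330.5572; b·c/n = 450·434/3245 = 60.1849
OR_MH = (134.1222 + 330.5572) / (12.4547 + 60.1849) = 464.6794 / 72.6396 = 6.39706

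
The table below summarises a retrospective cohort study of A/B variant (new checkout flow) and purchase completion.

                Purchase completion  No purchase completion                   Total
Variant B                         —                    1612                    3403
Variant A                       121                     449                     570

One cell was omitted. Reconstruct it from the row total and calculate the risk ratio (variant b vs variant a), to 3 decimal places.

The missing cell is in the exposed row: 3403 − 1612 = 1791.
So a = 1791, b = 1612, c = 121, d = 449.
RR = [a/(a+b)] / [c/(c+d)] = (1791/3403) / (121/570) = 0.52630/0.21228 = 2.47927

2.479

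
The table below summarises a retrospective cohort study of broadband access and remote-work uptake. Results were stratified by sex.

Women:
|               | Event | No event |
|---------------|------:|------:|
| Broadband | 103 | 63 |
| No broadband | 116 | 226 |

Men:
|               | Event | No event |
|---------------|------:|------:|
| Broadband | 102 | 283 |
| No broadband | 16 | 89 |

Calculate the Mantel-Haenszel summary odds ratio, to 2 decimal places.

2.72

OR_MH = Σ(aᵢdᵢ/nᵢ) / Σ(bᵢcᵢ/nᵢ), where nᵢ is the stratum total.
Stratum 1 (Women): n = 508; a·d/n = 103·226/508 = 45.8228; b·c/n = 63·116/508 = 14.3858
Stratum 2 (Men): n = 490; a·d/n = 102·89/490 = 18.5265; b·c/n = 283·16/490 = 9.2408
OR_MH = (45.8228 + 18.5265) / (14.3858 + 9.2408) = 64.3494 / 23.6266 = 2.72359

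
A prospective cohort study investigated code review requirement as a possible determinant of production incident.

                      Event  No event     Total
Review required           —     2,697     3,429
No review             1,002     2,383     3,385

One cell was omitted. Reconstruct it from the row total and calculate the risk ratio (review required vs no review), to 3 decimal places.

The missing cell is in the exposed row: 3429 − 2697 = 732.
So a = 732, b = 2697, c = 1002, d = 2383.
RR = [a/(a+b)] / [c/(c+d)] = (732/3429) / (1002/3385) = 0.21347/0.29601 = 0.72116

0.721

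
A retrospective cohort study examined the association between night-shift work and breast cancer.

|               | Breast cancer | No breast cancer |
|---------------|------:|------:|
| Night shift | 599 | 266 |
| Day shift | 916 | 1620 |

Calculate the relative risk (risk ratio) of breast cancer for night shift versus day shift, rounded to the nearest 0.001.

Cells: a = 599, b = 266, c = 916, d = 1620.
Risk in exposed = 599/865 = 0.69249; risk in unexposed = 916/2536 = 0.36120.
RR = 0.69249 / 0.36120 = 1.91719
The risk among the exposed is 1.92 times that among the unexposed.

1.917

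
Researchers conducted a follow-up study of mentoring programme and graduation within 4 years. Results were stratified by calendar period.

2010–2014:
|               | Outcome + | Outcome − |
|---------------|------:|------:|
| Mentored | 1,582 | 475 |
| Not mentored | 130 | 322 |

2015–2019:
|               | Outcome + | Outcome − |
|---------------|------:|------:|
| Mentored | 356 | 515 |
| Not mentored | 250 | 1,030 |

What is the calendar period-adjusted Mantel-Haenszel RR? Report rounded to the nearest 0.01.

2.39

RR_MH = Σ(aᵢ·n₀ᵢ/nᵢ) / Σ(cᵢ·n₁ᵢ/nᵢ), with n₁ᵢ = aᵢ+bᵢ (exposed), n₀ᵢ = cᵢ+dᵢ (unexposed), nᵢ = n₁ᵢ+n₀ᵢ.
Stratum 1 (2010–2014): n₁ = 2057, n₀ = 452, n = 2509; a·n₀/n = 1582·452/2509 = 284.9996; c·n₁/n = 130·2057/2509 = 106.5803
Stratum 2 (2015–2019): n₁ = 871, n₀ = 1280, n = 2151; a·n₀/n = 356·1280/2151 = 211.8457; c·n₁/n = 250·871/2151 = 101.2320
RR_MH = (284.9996 + 211.8457) / (106.5803 + 101.2320) = 496.8453 / 207.8123 = 2.39084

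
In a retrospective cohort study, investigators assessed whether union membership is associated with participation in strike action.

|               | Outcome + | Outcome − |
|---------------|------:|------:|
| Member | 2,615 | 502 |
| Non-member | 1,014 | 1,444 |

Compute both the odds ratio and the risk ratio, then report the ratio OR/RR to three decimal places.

3.648

Cells: a = 2615, b = 502, c = 1014, d = 1444.
OR = (2615·1444)/(502·1014) = 3776060/509028 = 7.41818
Risk in exposed = 2615/3117 = 0.83895; risk in unexposed = 1014/2458 = 0.41253; RR = 2.03366
OR/RR = 7.41818 / 2.03366 = 3.64769
The outcome is not rare, so the OR lies further from 1 than the RR.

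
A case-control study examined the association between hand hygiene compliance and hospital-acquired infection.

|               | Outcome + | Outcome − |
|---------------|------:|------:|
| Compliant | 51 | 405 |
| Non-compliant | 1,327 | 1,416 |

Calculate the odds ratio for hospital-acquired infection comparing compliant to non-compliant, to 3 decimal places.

0.134

Cells: a = 51, b = 405, c = 1327, d = 1416.
OR = (a·d)/(b·c) = (51 × 1416) / (405 × 1327) = 72216 / 537435 = 0.13437
Exposure is associated with lower odds of hospital-acquired infection (OR = 0.13 < 1).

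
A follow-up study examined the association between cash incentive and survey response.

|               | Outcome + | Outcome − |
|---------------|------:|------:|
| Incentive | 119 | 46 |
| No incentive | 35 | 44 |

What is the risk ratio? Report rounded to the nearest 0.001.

1.628

Cells: a = 119, b = 46, c = 35, d = 44.
Risk in exposed = 119/165 = 0.72121; risk in unexposed = 35/79 = 0.44304.
RR = 0.72121 / 0.44304 = 1.62788
The risk among the exposed is 1.63 times that among the unexposed.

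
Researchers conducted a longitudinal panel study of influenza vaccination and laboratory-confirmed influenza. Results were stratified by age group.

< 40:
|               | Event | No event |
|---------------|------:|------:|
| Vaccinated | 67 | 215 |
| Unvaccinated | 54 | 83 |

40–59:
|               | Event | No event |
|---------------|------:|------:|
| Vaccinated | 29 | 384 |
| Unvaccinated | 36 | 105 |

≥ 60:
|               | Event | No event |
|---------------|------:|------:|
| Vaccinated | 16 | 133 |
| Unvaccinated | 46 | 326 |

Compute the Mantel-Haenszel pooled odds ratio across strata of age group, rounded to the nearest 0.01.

0.45

OR_MH = Σ(aᵢdᵢ/nᵢ) / Σ(bᵢcᵢ/nᵢ), where nᵢ is the stratum total.
Stratum 1 (< 40): n = 419; a·d/n = 67·83/419 = 13.2721; b·c/n = 215·54/419 = 27.7088
Stratum 2 (40–59): n = 554; a·d/n = 29·105/554 = 5.4964; b·c/n = 384·36/554 = 24.9531
Stratum 3 (≥ 60): n = 521; a·d/n = 16·326/521 = 10.0115; b·c/n = 133·46/521 = 11.7428
OR_MH = (13.2721 + 5.4964 + 10.0115) / (27.7088 + 24.9531 + 11.7428) = 28.7800 / 64.4047 = 0.44686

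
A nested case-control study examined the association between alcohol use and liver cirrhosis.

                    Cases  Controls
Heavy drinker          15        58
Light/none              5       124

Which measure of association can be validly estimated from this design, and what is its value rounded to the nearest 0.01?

6.41

Cells: a = 15, b = 58, c = 5, d = 124.
This is a nested case-control study: participants were sampled on outcome status, so risks in the source population cannot be estimated directly — relative risk is not valid here. The odds ratio is the appropriate measure.
OR = (a·d)/(b·c) = (15 × 124) / (58 × 5) = 1860 / 290 = 6.41379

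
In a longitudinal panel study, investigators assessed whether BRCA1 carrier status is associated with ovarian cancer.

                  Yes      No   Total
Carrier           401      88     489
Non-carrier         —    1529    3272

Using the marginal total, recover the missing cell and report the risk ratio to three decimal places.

The missing cell is in the unexposed row: 3272 − 1529 = 1743.
So a = 401, b = 88, c = 1743, d = 1529.
RR = [a/(a+b)] / [c/(c+d)] = (401/489) / (1743/3272) = 0.82004/0.53270 = 1.53940

1.539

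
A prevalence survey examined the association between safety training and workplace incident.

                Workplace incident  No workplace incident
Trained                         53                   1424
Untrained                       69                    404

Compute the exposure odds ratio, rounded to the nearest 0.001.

0.218

Cells: a = 53, b = 1424, c = 69, d = 404.
OR = (a·d)/(b·c) = (53 × 404) / (1424 × 69) = 21412 / 98256 = 0.21792
Exposure is associated with lower odds of workplace incident (OR = 0.22 < 1).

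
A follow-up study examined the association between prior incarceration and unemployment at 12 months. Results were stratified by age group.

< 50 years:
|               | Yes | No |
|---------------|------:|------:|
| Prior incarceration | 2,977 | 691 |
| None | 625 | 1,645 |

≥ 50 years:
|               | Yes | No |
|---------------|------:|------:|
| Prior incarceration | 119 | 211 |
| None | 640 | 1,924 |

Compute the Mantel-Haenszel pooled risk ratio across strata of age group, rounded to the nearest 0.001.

RR_MH = Σ(aᵢ·n₀ᵢ/nᵢ) / Σ(cᵢ·n₁ᵢ/nᵢ), with n₁ᵢ = aᵢ+bᵢ (exposed), n₀ᵢ = cᵢ+dᵢ (unexposed), nᵢ = n₁ᵢ+n₀ᵢ.
Stratum 1 (< 50 years): n₁ = 3668, n₀ = 2270, n = 5938; a·n₀/n = 2977·2270/5938 = 1138.0583; c·n₁/n = 625·3668/5938 = 386.0728
Stratum 2 (≥ 50 years): n₁ = 330, n₀ = 2564, n = 2894; a·n₀/n = 119·2564/2894 = 105.4305; c·n₁/n = 640·330/2894 = 72.9786
RR_MH = (1138.0583 + 105.4305) / (386.0728 + 72.9786) = 1243.4888 / 459.0513 = 2.70882

2.709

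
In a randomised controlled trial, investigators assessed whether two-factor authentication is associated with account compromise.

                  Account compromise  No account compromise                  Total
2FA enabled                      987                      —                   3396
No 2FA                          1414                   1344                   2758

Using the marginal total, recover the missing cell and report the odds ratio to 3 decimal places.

The missing cell is in the exposed row: 3396 − 987 = 2409.
So a = 987, b = 2409, c = 1414, d = 1344.
OR = (a·d)/(b·c) = (987 × 1344) / (2409 × 1414) = 1326528 / 3406326 = 0.38943

0.389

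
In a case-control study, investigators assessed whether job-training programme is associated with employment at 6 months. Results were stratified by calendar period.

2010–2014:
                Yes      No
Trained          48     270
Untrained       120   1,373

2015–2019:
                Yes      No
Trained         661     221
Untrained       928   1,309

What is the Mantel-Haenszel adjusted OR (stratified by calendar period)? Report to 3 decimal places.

3.752

OR_MH = Σ(aᵢdᵢ/nᵢ) / Σ(bᵢcᵢ/nᵢ), where nᵢ is the stratum total.
Stratum 1 (2010–2014): n = 1811; a·d/n = 48·1373/1811 = 36.3909; b·c/n = 270·120/1811 = 17.8907
Stratum 2 (2015–2019): n = 3119; a·d/n = 661·1309/3119 = 277.4123; b·c/n = 221·928/3119 = 65.7544
OR_MH = (36.3909 + 277.4123) / (17.8907 + 65.7544) = 313.8033 / 83.6451 = 3.75160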